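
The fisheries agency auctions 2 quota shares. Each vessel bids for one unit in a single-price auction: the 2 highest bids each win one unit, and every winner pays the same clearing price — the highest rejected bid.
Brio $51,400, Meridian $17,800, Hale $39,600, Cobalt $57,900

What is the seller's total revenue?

Ordering the bids: 57,900 (Cobalt), 51,400 (Brio), 39,600 (Hale), 17,800 (Meridian)
Winners (2 units): Cobalt, Brio.
First losing bid is Hale's $39,600, which sets the uniform price.
Total revenue = 2 × $39,600 = $79,200.

Total revenue: $79,200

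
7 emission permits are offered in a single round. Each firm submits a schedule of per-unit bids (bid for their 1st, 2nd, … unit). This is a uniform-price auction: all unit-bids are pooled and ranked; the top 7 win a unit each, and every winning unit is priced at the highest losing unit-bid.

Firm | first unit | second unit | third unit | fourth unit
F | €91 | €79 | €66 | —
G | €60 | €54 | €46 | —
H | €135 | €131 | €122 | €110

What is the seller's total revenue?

Total revenue: €420

Pooled unit-bids ranked (top 7): 135 (H-1), 131 (H-2), 122 (H-3), 110 (H-4), 91 (F-1), 79 (F-2), 66 (F-3)
First bid not allocated: €60.
Allocation: F 3, H 4. Every unit priced at €60.
Revenue = 7 × 60 = €420.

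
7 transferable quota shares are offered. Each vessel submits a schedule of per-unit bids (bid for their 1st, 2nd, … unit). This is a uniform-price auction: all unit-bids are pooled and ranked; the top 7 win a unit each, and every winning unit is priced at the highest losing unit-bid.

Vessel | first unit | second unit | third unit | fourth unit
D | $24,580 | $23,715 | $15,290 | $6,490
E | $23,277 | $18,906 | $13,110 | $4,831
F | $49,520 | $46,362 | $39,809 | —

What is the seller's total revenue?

Total revenue: $107,030

Pooled unit-bids ranked (top 7): 49,520 (F-1), 46,362 (F-2), 39,809 (F-3), 24,580 (D-1), 23,715 (D-2), 23,277 (E-1), 18,906 (E-2)
First bid not allocated: $15,290.
Allocation: D 2, E 2, F 3. Every unit priced at $15,290.
Revenue = 7 × 15,290 = $107,030.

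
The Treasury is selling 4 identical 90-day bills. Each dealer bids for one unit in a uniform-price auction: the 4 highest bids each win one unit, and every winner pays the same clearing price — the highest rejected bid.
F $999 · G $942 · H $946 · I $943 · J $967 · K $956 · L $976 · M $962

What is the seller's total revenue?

Sorting: 999 (F), 976 (L), 967 (J), 962 (M), 956 (K), 946 (H), …
The 4 highest are F, L, J, M.
Clearing price = highest rejected bid = $956.
Total revenue = 4 × $956 = $3,824.

Total revenue: $3,824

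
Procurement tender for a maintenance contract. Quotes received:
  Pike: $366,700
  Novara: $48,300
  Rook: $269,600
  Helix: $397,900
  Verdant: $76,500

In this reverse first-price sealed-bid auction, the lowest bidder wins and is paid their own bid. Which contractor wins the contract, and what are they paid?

Bids in order: 48,300 (Novara) < 76,500 (Verdant) < 269,600 (Rook) < 366,700 (Pike) < 397,900 (Helix)
Novara has the lowest bid and is paid exactly that: $48,300.

Novara is paid $48,300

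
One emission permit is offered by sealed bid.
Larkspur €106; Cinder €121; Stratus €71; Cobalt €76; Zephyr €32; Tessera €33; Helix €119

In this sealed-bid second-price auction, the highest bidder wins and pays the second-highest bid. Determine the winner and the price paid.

Cinder pays €119

Bids ranked: 121 (Cinder) > 119 (Helix) > 106 (Larkspur) > 76 (Cobalt) > 71 (Stratus) > 33 (Tessera) > …
Second-price: Cinder pays Helix's bid of €119.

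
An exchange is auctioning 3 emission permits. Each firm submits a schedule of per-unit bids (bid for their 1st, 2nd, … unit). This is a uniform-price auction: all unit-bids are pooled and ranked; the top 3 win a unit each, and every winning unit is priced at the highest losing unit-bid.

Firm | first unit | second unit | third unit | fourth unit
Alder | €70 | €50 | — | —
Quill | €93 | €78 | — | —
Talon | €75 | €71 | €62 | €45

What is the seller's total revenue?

Pooled unit-bids ranked (top 3): 93 (Quill-1), 78 (Quill-2), 75 (Talon-1)
The (k+1)-th unit-bid is €71.
Allocation: Quill 2, Talon 1. Every unit priced at €71.
Revenue = 3 × 71 = €213.

Total revenue: €213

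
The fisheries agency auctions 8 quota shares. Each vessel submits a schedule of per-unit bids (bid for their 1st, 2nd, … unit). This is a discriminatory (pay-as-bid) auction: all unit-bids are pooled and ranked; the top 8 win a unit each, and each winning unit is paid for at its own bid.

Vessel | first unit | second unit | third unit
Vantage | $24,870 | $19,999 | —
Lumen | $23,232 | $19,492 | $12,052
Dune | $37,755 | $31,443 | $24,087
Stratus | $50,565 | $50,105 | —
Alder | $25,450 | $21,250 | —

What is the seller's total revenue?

All unit-bids, highest first — top 8: 50,565 (Stratus-1), 50,105 (Stratus-2), 37,755 (Dune-1), 31,443 (Dune-2), 25,450 (Alder-1), 24,870 (Vantage-1), 24,087 (Dune-3), 23,232 (Lumen-1)
Next rejected bid: $21,250 (not a price — pay-as-bid).
Each winning unit pays its own bid.
Revenue = 50,565 + 50,105 + 37,755 + 31,443 + 25,450 + 24,870 + 24,087 + 23,232 = $267,507.

Total revenue: $267,507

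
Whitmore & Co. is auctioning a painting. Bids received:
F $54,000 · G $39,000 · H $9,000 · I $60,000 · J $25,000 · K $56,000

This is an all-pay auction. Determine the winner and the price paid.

I pays $60,000

Bids in order: 60,000 (I) > 56,000 (K) > 54,000 (F) > 39,000 (G) > 25,000 (J) > 9,000 (H)
I is highest and takes the item; every bidder forfeits their bid.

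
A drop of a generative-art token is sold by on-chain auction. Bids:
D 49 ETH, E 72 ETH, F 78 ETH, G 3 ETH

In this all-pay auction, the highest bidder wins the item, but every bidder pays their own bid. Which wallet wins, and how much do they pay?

F pays 78 ETH

Rule: the highest bidder wins the item, but every bidder pays their own bid.
Bids in order: 78 (F) > 72 (E) > 49 (D) > 3 (G)
F wins with the top bid; all bids are sunk regardless.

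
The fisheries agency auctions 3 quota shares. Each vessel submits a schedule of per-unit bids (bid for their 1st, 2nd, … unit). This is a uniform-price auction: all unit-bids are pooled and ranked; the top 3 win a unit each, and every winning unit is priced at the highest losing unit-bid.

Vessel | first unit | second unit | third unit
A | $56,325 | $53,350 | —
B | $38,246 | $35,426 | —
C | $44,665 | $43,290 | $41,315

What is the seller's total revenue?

All unit-bids, highest first — top 3: 56,325 (A-1), 53,350 (A-2), 44,665 (C-1)
Highest rejected unit-bid = $43,290.
Allocation: A 2, C 1. Every unit priced at $43,290.
Revenue = 3 × 43,290 = $129,870.

Total revenue: $129,870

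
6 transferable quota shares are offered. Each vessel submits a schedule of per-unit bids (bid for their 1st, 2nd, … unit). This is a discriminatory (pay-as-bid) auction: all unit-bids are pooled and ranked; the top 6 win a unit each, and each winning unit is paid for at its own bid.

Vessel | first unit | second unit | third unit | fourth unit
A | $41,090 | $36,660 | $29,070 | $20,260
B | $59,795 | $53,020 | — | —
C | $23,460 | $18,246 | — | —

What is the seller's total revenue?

Total revenue: $243,095

Pooled unit-bids ranked (top 6): 59,795 (B-1), 53,020 (B-2), 41,090 (A-1), 36,660 (A-2), 29,070 (A-3), 23,460 (C-1)
Next rejected bid: $20,260 (not a price — pay-as-bid).
Each winning unit pays its own bid.
Revenue = 59,795 + 53,020 + 41,090 + 36,660 + 29,070 + 23,460 = $243,095.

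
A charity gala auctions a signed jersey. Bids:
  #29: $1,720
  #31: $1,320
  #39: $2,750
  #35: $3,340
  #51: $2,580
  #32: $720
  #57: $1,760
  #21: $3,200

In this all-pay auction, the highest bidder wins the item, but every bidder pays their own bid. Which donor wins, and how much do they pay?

Bids in order: 3,340 (#35) > 3,200 (#21) > 2,750 (#39) > 2,580 (#51) > 1,760 (#57) > 1,720 (#29) > …
#35 is highest and takes the item; every bidder forfeits their bid.

#35 pays $3,340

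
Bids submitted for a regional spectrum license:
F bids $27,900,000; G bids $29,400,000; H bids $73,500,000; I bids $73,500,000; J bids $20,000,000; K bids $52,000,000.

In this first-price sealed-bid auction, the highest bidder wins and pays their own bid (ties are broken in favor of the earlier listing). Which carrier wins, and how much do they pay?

Bids in order: 73,500,000 (H) > 73,500,000 (I) > 52,000,000 (K) > 29,400,000 (G) > 27,900,000 (F) > 20,000,000 (J)
H and I tie at $73,500,000; tie-break gives it to H.
H is highest → pays own bid, $73,500,000.

H pays $73,500,000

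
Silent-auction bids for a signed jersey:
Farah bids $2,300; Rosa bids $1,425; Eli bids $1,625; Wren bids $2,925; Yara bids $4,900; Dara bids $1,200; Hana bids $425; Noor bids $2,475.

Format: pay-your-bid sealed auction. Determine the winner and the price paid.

Sorting bids: 4,900 (Yara) > 2,925 (Wren) > 2,475 (Noor) > 2,300 (Farah) > 1,625 (Eli) > 1,425 (Rosa) > …
Yara has the highest bid and pays exactly that: $4,900.

Yara pays $4,900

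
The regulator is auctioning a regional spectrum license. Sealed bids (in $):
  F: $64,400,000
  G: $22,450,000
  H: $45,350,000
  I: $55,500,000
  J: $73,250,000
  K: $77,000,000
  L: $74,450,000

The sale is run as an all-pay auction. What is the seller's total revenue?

Total revenue: $412,400,000

Sorting bids: 77,000,000 (K) > 74,450,000 (L) > 73,250,000 (J) > 64,400,000 (F) > 55,500,000 (I) > 45,350,000 (H) > …
Every bidder forfeits their bid regardless of winning.
Revenue = 64,400,000 + 22,450,000 + 45,350,000 + 55,500,000 + 73,250,000 + 77,000,000 + 74,450,000 = $412,400,000.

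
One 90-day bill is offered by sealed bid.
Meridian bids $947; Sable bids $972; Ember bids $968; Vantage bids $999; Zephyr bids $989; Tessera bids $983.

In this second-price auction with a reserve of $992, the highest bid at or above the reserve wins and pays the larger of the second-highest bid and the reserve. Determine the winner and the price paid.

Vantage pays $992

Sorting bids: 999 (Vantage) > 989 (Zephyr) > 983 (Tessera) > 972 (Sable) > 968 (Ember) > 947 (Meridian)
Vantage has the top bid at or above the reserve ($999).
max(second-highest $989, reserve $992) = $992.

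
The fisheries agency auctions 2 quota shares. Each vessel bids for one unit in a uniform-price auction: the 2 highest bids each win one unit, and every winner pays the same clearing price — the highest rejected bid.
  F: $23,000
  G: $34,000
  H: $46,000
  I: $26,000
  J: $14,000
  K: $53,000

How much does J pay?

Bids ranked high→low: 53,000 (K), 46,000 (H), 34,000 (G), 26,000 (I), …
The 2 highest are K, H.
First losing bid is G's $34,000, which sets the uniform price.
J does not win → pays $0.

J pays $0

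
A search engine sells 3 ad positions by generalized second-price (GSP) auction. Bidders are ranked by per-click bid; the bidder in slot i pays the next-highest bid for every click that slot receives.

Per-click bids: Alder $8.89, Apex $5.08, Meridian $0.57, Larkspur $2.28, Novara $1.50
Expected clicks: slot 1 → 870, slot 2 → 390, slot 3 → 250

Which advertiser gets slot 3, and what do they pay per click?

Per-click bids in order: $8.89 (Alder) > $5.08 (Apex) > $2.28 (Larkspur) > $1.50 (Novara) > …
Slot 3 goes to the third-ranked bidder, Larkspur, who pays the next bid down: $1.50/click.

Larkspur; $1.50 per click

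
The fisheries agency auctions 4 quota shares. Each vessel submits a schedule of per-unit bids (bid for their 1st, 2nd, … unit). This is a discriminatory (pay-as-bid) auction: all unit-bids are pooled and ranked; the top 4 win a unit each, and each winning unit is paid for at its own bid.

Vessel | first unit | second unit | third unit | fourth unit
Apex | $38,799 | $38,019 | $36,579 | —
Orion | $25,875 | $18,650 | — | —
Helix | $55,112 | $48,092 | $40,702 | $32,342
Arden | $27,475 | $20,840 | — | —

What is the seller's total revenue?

All unit-bids, highest first — top 4: 55,112 (Helix-1), 48,092 (Helix-2), 40,702 (Helix-3), 38,799 (Apex-1)
Next rejected bid: $38,019 (not a price — pay-as-bid).
Each winning unit pays its own bid.
Revenue = 55,112 + 48,092 + 40,702 + 38,799 = $182,705.

Total revenue: $182,705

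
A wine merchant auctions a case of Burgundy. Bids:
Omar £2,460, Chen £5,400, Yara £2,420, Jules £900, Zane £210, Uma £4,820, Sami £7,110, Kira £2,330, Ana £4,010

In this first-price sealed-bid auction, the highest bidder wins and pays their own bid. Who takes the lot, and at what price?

Bids ranked: 7,110 (Sami) > 5,400 (Chen) > 4,820 (Uma) > 4,010 (Ana) > 2,460 (Omar) > 2,420 (Yara) > …
Sami has the highest bid and pays exactly that: £7,110.

Sami pays £7,110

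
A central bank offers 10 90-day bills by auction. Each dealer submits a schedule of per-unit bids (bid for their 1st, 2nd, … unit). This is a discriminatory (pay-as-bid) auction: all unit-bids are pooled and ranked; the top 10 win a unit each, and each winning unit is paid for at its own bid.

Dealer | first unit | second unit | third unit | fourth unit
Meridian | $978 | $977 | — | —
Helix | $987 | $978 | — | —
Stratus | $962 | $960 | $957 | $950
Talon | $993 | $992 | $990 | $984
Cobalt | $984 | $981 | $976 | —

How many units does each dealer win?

Cobalt 2, Helix 2, Meridian 2, Talon 4

Merging the schedules and taking the best 10: 993 (Talon-1), 992 (Talon-2), 990 (Talon-3), 987 (Helix-1), 984 (Talon-4), 984 (Cobalt-1), 981 (Cobalt-2), 978 (Meridian-1), 978 (Helix-2), 977 (Meridian-2)
Next rejected bid: $976 (not a price — pay-as-bid).
Allocation: Cobalt 2, Helix 2, Meridian 2, Talon 4.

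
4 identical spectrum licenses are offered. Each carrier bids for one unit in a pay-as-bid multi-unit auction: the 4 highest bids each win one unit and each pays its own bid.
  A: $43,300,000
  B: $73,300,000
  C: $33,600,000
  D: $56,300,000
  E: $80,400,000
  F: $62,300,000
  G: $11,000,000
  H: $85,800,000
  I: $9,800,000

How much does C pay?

Ordering the bids: 85,800,000 (H), 80,400,000 (E), 73,300,000 (B), 62,300,000 (F), 56,300,000 (D), 43,300,000 (A), …
The 4 highest are H, E, B, F.
C does not win → $0.

C pays $0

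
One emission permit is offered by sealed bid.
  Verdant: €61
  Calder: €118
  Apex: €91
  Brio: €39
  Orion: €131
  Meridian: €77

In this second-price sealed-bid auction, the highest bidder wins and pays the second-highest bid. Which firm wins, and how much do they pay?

Orion pays €118

Bids in order: 131 (Orion) > 118 (Calder) > 91 (Apex) > 77 (Meridian) > 61 (Verdant) > 39 (Brio)
Second-price: Orion pays Calder's bid of €118.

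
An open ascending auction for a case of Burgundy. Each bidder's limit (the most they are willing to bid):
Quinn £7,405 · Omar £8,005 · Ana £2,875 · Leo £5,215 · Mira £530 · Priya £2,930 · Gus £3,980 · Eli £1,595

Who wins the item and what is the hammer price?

Omar wins at £7,405

Rule: the price rises until one bidder remains; the winner pays the price at which the last rival dropped out.
Limits ranked: 8,005 (Omar) > 7,405 (Quinn) > 5,215 (Leo) > 3,980 (Gus) > 2,930 (Priya) > 2,875 (Ana) > …
Quinn is the last rival to drop out, at £7,405; Omar remains and wins at that price.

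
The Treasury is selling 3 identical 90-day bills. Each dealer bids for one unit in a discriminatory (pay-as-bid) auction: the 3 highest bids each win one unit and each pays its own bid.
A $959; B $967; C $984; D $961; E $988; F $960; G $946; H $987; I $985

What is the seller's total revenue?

Total revenue: $2,960

Ordering the bids: 988 (E), 987 (H), 985 (I), 984 (C), 967 (B), …
Top 3: E, H, I.
Total revenue = 988 + 987 + 985 = $2,960.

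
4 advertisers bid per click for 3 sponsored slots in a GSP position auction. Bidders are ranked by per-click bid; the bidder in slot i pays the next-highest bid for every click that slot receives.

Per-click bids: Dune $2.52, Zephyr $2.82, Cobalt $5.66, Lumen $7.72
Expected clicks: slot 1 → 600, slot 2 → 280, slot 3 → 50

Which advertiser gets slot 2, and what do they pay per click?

Per-click bids in order: $7.72 (Lumen) > $5.66 (Cobalt) > $2.82 (Zephyr) > $2.52 (Dune)
Slot 2 goes to the second-ranked bidder, Cobalt, who pays the next bid down: $2.82/click.

Cobalt; $2.82 per click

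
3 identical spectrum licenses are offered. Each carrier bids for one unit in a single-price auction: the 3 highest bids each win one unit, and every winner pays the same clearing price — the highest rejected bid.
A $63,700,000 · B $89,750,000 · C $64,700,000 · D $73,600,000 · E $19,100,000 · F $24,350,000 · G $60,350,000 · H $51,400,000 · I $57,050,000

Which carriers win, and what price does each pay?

Ordering the bids: 89,750,000 (B), 73,600,000 (D), 64,700,000 (C), 63,700,000 (A), 60,350,000 (G), …
Winners (3 units): B, D, C.
Highest unsuccessful bid: $63,700,000 → clearing price.

B, D, C; each pays $63,700,000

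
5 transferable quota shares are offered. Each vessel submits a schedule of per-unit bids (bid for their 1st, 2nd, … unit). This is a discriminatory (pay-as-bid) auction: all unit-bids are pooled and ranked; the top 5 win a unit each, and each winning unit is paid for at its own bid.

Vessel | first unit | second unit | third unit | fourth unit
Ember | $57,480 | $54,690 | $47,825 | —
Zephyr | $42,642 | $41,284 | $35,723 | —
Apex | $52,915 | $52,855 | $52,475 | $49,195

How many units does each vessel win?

Pooled unit-bids ranked (top 5): 57,480 (Ember-1), 54,690 (Ember-2), 52,915 (Apex-1), 52,855 (Apex-2), 52,475 (Apex-3)
Next rejected bid: $49,195 (not a price — pay-as-bid).
Allocation: Apex 3, Ember 2.

Apex 3, Ember 2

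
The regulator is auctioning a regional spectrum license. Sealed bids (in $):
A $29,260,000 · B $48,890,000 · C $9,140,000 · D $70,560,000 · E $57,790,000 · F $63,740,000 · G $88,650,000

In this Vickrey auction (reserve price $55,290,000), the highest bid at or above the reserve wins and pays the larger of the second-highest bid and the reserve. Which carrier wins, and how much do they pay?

Bids in order: 88,650,000 (G) > 70,560,000 (D) > 63,740,000 (F) > 57,790,000 (E) > 48,890,000 (B) > 29,260,000 (A) > …
Highest eligible bid: G at $88,650,000.
Second-highest bid $70,560,000 exceeds the reserve $55,290,000 → payment $70,560,000.

G pays $70,560,000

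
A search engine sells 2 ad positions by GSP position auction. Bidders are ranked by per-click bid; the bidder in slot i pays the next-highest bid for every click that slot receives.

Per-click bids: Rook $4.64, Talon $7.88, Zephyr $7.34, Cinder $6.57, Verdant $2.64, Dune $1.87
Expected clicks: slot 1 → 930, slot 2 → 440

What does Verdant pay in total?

Verdant pays $0.00

Sorting advertisers: $7.88 (Talon) > $7.34 (Zephyr) > $6.57 (Cinder) > …
Verdant ranks below slot 2 → no slot, pays nothing.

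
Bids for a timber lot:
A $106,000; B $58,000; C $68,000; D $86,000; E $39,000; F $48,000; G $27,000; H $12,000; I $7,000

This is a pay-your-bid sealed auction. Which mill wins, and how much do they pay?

Bids in order: 106,000 (A) > 86,000 (D) > 68,000 (C) > 58,000 (B) > 48,000 (F) > 39,000 (E) > …
A has the highest bid and pays exactly that: $106,000.

A pays $106,000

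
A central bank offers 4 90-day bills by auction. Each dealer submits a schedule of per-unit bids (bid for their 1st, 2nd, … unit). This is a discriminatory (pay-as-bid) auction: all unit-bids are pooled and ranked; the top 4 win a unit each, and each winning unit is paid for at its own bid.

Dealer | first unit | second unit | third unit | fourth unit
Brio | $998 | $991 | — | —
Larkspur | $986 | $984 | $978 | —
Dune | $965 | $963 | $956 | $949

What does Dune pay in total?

Dune pays $0

All unit-bids, highest first — top 4: 998 (Brio-1), 991 (Brio-2), 986 (Larkspur-1), 984 (Larkspur-2)
Next rejected bid: $978 (not a price — pay-as-bid).
Dune wins no units.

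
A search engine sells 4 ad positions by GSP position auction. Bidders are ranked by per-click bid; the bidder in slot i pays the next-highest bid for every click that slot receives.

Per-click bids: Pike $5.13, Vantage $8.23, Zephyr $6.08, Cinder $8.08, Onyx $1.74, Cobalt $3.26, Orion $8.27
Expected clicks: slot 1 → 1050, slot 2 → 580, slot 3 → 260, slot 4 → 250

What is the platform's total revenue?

Per-click bids in order: $8.27 (Orion) > $8.23 (Vantage) > $8.08 (Cinder) > $6.08 (Zephyr) > $5.13 (Pike) > …
Slot 1: Orion pays $8.23 × 1050 = $8641.50
Slot 2: Vantage pays $8.08 × 580 = $4686.40
Slot 3: Cinder pays $6.08 × 260 = $1580.80
Slot 4: Zephyr pays $5.13 × 250 = $1282.50
Total = $16191.20

Total revenue: $16191.20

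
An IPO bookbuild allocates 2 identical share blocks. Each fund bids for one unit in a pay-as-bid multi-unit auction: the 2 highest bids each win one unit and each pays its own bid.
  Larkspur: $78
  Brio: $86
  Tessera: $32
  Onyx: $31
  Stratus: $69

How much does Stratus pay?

Stratus pays $0

Ordering the bids: 86 (Brio), 78 (Larkspur), 69 (Stratus), 32 (Tessera), …
Winners (2 units): Brio, Larkspur.
Stratus does not win → $0.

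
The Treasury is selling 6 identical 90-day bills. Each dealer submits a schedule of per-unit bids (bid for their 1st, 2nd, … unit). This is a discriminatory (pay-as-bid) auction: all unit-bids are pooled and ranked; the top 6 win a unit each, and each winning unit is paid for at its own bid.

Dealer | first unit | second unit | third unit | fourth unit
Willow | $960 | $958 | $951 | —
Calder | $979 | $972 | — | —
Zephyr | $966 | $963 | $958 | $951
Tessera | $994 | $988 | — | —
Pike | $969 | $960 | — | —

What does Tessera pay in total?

Pooled unit-bids ranked (top 6): 994 (Tessera-1), 988 (Tessera-2), 979 (Calder-1), 972 (Calder-2), 969 (Pike-1), 966 (Zephyr-1)
Next rejected bid: $963 (not a price — pay-as-bid).
Tessera's winning unit-bids: 994 + 988 = $1,982.

Tessera pays $1,982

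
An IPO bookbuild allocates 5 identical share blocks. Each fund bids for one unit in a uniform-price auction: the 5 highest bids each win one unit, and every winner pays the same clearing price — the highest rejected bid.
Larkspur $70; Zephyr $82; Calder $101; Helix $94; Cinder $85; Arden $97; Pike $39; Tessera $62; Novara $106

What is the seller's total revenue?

Sorting: 106 (Novara), 101 (Calder), 97 (Arden), 94 (Helix), 85 (Cinder), 82 (Zephyr), 70 (Larkspur), …
The 5 highest are Novara, Calder, Arden, Helix, Cinder.
First losing bid is Zephyr's $82, which sets the uniform price.
Total revenue = 5 × $82 = $410.

Total revenue: $410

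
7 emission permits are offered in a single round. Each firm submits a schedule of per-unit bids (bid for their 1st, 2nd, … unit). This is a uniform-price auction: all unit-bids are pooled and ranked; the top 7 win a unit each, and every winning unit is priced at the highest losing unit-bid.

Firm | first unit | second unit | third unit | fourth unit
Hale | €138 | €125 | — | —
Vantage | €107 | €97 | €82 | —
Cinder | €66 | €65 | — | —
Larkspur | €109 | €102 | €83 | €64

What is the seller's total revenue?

Total revenue: €574

All unit-bids, highest first — top 7: 138 (Hale-1), 125 (Hale-2), 109 (Larkspur-1), 107 (Vantage-1), 102 (Larkspur-2), 97 (Vantage-2), 83 (Larkspur-3)
First bid not allocated: €82.
Allocation: Hale 2, Larkspur 3, Vantage 2. Every unit priced at €82.
Revenue = 7 × 82 = €574.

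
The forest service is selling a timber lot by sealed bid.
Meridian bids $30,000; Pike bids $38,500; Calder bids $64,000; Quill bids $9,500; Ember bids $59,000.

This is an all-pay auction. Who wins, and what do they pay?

All-pay auction: the highest bidder wins the item, but every bidder pays their own bid.
Sorting bids: 64,000 (Calder) > 59,000 (Ember) > 38,500 (Pike) > 30,000 (Meridian) > 9,500 (Quill)
Calder is highest and takes the item; every bidder forfeits their bid.

Calder pays $64,000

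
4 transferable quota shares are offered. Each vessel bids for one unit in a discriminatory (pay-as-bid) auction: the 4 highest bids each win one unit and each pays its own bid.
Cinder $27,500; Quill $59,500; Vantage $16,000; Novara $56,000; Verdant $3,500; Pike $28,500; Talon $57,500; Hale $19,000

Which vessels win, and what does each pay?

Quill $59,500, Talon $57,500, Novara $56,000, Pike $28,500

Ordering the bids: 59,500 (Quill), 57,500 (Talon), 56,000 (Novara), 28,500 (Pike), 27,500 (Cinder), 19,000 (Hale), …
Top 4: Quill, Talon, Novara, Pike.
Each winner pays its own bid: Quill $59,500, Talon $57,500, Novara $56,000, Pike $28,500.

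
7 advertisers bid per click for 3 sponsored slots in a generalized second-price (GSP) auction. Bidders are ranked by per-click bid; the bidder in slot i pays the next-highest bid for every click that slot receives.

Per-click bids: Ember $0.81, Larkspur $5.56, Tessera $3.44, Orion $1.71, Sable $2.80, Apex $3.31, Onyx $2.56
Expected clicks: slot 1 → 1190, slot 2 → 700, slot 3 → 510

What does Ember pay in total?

Ember pays $0.00

Per-click bids in order: $5.56 (Larkspur) > $3.44 (Tessera) > $3.31 (Apex) > $2.80 (Sable) > …
Ember ranks below slot 3 → no slot, pays nothing.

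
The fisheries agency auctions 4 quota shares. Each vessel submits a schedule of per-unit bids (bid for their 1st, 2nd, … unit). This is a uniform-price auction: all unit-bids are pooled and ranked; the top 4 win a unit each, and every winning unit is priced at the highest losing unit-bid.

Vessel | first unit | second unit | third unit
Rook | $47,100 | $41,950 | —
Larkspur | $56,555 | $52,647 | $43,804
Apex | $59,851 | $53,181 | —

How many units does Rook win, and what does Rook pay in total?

Rook: 0 units, pays $0

All unit-bids, highest first — top 4: 59,851 (Apex-1), 56,555 (Larkspur-1), 53,181 (Apex-2), 52,647 (Larkspur-2)
First bid not allocated: $47,100.
Rook wins 0 unit(s) at $47,100 each.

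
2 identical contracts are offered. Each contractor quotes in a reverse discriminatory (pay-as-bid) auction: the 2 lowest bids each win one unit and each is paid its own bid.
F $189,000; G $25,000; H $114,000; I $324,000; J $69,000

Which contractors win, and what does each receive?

G $25,000, J $69,000

Sorting: 25,000 (G), 69,000 (J), 114,000 (H), 189,000 (F), …
Lowest 2: G, J.
Each winner is paid its own bid: G $25,000, J $69,000.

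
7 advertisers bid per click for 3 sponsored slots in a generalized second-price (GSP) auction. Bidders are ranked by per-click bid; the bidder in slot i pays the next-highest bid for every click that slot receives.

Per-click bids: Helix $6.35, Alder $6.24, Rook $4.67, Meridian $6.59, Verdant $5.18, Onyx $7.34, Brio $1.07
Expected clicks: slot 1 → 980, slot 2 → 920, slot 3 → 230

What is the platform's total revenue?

Total revenue: $13735.40

Sorting advertisers: $7.34 (Onyx) > $6.59 (Meridian) > $6.35 (Helix) > $6.24 (Alder) > …
Slot 1: Onyx pays $6.59 × 980 = $6458.20
Slot 2: Meridian pays $6.35 × 920 = $5842.00
Slot 3: Helix pays $6.24 × 230 = $1435.20
Total = $13735.40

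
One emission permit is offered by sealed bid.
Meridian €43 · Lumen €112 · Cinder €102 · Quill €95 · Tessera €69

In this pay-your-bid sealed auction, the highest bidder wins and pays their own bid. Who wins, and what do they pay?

Lumen pays €112

Bids in order: 112 (Lumen) > 102 (Cinder) > 95 (Quill) > 69 (Tessera) > 43 (Meridian)
Lumen is highest → pays own bid, €112.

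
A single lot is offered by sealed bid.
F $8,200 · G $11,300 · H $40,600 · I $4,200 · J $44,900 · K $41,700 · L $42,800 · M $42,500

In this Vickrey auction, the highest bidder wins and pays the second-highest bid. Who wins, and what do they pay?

Bids in order: 44,900 (J) > 42,800 (L) > 42,500 (M) > 41,700 (K) > 40,600 (H) > 11,300 (G) > …
J is highest; pays the second-highest bid, $42,800.

J pays $42,800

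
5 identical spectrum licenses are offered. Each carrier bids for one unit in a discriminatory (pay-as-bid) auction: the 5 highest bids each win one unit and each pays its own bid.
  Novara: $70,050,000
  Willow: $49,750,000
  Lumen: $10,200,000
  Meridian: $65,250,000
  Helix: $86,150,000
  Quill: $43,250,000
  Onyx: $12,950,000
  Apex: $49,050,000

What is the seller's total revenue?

Bids ranked high→low: 86,150,000 (Helix), 70,050,000 (Novara), 65,250,000 (Meridian), 49,750,000 (Willow), 49,050,000 (Apex), 43,250,000 (Quill), 12,950,000 (Onyx), …
The 5 highest are Helix, Novara, Meridian, Willow, Apex.
Total revenue = 86,150,000 + 70,050,000 + 65,250,000 + 49,750,000 + 49,050,000 = $320,250,000.

Total revenue: $320,250,000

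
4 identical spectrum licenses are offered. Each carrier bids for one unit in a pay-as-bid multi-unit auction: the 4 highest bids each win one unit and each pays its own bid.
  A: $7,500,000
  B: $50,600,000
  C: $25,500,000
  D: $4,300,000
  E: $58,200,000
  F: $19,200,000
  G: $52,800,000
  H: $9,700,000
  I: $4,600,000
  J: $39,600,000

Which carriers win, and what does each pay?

Bids ranked high→low: 58,200,000 (E), 52,800,000 (G), 50,600,000 (B), 39,600,000 (J), 25,500,000 (C), 19,200,000 (F), …
The 4 highest are E, G, B, J.
Each winner pays its own bid: E $58,200,000, G $52,800,000, B $50,600,000, J $39,600,000.

E $58,200,000, G $52,800,000, B $50,600,000, J $39,600,000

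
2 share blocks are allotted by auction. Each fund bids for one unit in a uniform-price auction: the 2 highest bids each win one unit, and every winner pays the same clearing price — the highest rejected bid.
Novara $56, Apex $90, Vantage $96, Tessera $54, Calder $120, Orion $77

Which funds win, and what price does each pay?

Calder, Vantage; each pays $90

Bids ranked high→low: 120 (Calder), 96 (Vantage), 90 (Apex), 77 (Orion), …
Winners (2 units): Calder, Vantage.
First losing bid is Apex's $90, which sets the uniform price.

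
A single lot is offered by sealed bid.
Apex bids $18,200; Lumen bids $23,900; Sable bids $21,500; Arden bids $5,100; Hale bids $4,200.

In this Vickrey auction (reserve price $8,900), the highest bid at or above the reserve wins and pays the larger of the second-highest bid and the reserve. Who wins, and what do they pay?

Rule: the highest bid at or above the reserve wins and pays the larger of the second-highest bid and the reserve.
Bids ranked: 23,900 (Lumen) > 21,500 (Sable) > 18,200 (Apex) > 5,100 (Arden) > 4,200 (Hale)
Lumen has the top bid at or above the reserve ($23,900).
Second-highest bid $21,500 exceeds the reserve $8,900 → payment $21,500.

Lumen pays $21,500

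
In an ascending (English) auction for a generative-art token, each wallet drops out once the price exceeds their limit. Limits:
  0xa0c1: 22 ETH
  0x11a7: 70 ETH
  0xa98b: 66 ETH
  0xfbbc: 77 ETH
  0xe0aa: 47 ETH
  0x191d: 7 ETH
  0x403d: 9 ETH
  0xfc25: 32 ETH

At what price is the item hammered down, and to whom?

0xfbbc wins at 70 ETH

Rule: the price rises until one bidder remains; the winner pays the price at which the last rival dropped out.
Sorting limits: 77 (0xfbbc) > 70 (0x11a7) > 66 (0xa98b) > 47 (0xe0aa) > 32 (0xfc25) > 22 (0xa0c1) > …
0x11a7 is the last rival to drop out, at 70 ETH; 0xfbbc remains and wins at that price.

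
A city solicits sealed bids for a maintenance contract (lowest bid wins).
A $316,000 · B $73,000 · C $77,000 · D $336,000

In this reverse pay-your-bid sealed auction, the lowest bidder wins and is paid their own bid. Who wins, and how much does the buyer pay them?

Sorting bids: 73,000 (B) < 77,000 (C) < 316,000 (A) < 336,000 (D)
First-price: B is paid what they bid, $73,000.

B is paid $73,000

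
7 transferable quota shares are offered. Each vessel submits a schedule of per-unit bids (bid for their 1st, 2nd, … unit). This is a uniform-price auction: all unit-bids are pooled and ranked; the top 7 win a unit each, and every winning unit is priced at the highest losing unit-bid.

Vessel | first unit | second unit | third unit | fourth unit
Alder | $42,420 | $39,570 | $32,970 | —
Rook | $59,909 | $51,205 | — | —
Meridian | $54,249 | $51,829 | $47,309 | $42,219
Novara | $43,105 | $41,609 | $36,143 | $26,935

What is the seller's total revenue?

Total revenue: $295,533

Merging the schedules and taking the best 7: 59,909 (Rook-1), 54,249 (Meridian-1), 51,829 (Meridian-2), 51,205 (Rook-2), 47,309 (Meridian-3), 43,105 (Novara-1), 42,420 (Alder-1)
The (k+1)-th unit-bid is $42,219.
Allocation: Alder 1, Meridian 3, Novara 1, Rook 2. Every unit priced at $42,219.
Revenue = 7 × 42,219 = $295,533.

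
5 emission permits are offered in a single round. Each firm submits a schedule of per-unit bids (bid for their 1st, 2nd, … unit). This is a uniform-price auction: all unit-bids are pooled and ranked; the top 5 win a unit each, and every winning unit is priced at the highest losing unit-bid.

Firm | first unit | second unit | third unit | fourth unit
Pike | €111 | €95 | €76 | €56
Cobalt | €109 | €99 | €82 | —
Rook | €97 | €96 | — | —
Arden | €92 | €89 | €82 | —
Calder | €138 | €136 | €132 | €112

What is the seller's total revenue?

Pooled unit-bids ranked (top 5): 138 (Calder-1), 136 (Calder-2), 132 (Calder-3), 112 (Calder-4), 111 (Pike-1)
Highest rejected unit-bid = €109.
Allocation: Calder 4, Pike 1. Every unit priced at €109.
Revenue = 5 × 109 = €545.

Total revenue: €545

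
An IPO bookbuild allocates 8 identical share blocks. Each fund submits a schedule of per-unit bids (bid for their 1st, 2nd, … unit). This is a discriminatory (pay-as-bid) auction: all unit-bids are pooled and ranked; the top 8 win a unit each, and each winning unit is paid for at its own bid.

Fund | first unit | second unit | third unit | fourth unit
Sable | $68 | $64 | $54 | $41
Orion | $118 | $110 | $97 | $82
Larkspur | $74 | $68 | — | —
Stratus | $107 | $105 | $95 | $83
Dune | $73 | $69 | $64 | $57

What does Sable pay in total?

All unit-bids, highest first — top 8: 118 (Orion-1), 110 (Orion-2), 107 (Stratus-1), 105 (Stratus-2), 97 (Orion-3), 95 (Stratus-3), 83 (Stratus-4), 82 (Orion-4)
Next rejected bid: $74 (not a price — pay-as-bid).
Sable wins no units.

Sable pays $0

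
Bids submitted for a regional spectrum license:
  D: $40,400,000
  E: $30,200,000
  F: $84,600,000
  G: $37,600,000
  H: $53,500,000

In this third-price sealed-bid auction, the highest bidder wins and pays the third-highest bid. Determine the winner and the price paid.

F pays $40,400,000

Bids ranked: 84,600,000 (F) > 53,500,000 (H) > 40,400,000 (D) > 37,600,000 (G) > 30,200,000 (E)
F wins; payment is bid #3 in the ranking = $40,400,000.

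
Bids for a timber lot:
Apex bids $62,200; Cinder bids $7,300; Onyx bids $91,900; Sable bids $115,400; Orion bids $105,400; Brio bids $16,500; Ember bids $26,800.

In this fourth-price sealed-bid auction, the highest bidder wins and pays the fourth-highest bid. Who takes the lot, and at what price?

Bids in order: 115,400 (Sable) > 105,400 (Orion) > 91,900 (Onyx) > 62,200 (Apex) > 26,800 (Ember) > 16,500 (Brio) > …
Sable is highest; pays the fourth-highest bid, $62,200.

Sable pays $62,200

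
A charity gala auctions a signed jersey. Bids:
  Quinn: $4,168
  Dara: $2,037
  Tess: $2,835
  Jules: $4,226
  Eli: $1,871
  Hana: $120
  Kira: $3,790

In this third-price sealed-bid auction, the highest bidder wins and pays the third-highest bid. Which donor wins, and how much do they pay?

Bids ranked: 4,226 (Jules) > 4,168 (Quinn) > 3,790 (Kira) > 2,835 (Tess) > 2,037 (Dara) > 1,871 (Eli) > …
Jules wins; payment is bid #3 in the ranking = $3,790.

Jules pays $3,790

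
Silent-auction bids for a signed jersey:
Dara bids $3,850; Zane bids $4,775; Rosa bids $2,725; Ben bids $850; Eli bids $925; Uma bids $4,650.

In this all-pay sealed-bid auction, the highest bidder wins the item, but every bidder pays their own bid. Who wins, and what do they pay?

Rule: the highest bidder wins the item, but every bidder pays their own bid.
Sorting bids: 4,775 (Zane) > 4,650 (Uma) > 3,850 (Dara) > 2,725 (Rosa) > 925 (Eli) > 850 (Ben)
Zane wins with the top bid; all bids are sunk regardless.

Zane pays $4,775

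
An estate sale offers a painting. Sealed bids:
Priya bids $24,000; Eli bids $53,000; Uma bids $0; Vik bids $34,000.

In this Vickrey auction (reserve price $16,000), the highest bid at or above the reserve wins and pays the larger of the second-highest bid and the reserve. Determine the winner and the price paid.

Eli pays $34,000

Rule: the highest bid at or above the reserve wins and pays the larger of the second-highest bid and the reserve.
Bids in order: 53,000 (Eli) > 34,000 (Vik) > 24,000 (Priya) > 0 (Uma)
Eli has the top bid at or above the reserve ($53,000).
Second-highest bid $34,000 exceeds the reserve $16,000 → payment $34,000.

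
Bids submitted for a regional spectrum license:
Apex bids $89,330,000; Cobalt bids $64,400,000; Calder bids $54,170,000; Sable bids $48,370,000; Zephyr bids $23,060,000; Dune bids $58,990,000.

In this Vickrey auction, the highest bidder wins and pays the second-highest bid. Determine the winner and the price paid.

Sorting bids: 89,330,000 (Apex) > 64,400,000 (Cobalt) > 58,990,000 (Dune) > 54,170,000 (Calder) > 48,370,000 (Sable) > 23,060,000 (Zephyr)
Apex wins with the highest bid; price is set by the runner-up at $64,400,000.

Apex pays $64,400,000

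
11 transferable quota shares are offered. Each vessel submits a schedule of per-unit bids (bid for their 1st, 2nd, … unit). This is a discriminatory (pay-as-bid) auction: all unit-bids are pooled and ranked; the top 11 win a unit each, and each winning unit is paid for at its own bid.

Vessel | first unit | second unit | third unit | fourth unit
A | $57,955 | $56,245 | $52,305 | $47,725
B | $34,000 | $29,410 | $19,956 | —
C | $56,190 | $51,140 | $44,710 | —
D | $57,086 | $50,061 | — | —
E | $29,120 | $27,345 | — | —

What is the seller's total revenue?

All unit-bids, highest first — top 11: 57,955 (A-1), 57,086 (D-1), 56,245 (A-2), 56,190 (C-1), 52,305 (A-3), 51,140 (C-2), 50,061 (D-2), 47,725 (A-4), 44,710 (C-3), 34,000 (B-1), 29,410 (B-2)
Next rejected bid: $29,120 (not a price — pay-as-bid).
Each winning unit pays its own bid.
Revenue = 57,955 + 57,086 + 56,245 + 56,190 + 52,305 + 51,140 + 50,061 + 47,725 + 44,710 + 34,000 + 29,410 = $536,827.

Total revenue: $536,827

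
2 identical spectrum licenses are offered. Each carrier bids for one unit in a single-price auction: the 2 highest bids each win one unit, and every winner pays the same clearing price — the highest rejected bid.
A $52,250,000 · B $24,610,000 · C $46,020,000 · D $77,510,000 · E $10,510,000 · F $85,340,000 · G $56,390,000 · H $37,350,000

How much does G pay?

G pays $0

Ordering the bids: 85,340,000 (F), 77,510,000 (D), 56,390,000 (G), 52,250,000 (A), …
Top 2: F, D.
Clearing price = highest rejected bid = $56,390,000.
G does not win → pays $0.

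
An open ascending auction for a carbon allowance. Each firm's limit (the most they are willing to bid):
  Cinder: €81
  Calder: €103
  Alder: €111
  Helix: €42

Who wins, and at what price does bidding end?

Alder wins at €103

Rule: the price rises until one bidder remains; the winner pays the price at which the last rival dropped out.
Limits in order: 111 (Alder) > 103 (Calder) > 81 (Cinder) > 42 (Helix)
Bidding ends when Calder exits at €103; Alder takes it.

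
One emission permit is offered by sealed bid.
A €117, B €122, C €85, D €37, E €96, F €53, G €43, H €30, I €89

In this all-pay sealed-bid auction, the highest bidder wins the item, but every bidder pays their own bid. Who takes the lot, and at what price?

B pays €122

Rule: the highest bidder wins the item, but every bidder pays their own bid.
Bids ranked: 122 (B) > 117 (A) > 96 (E) > 89 (I) > 85 (C) > 53 (F) > …
B is highest and takes the item; every bidder forfeits their bid.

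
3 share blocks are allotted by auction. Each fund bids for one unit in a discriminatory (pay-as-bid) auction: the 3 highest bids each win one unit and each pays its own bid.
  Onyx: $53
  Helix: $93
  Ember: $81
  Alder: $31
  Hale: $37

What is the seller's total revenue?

Total revenue: $227

Sorting: 93 (Helix), 81 (Ember), 53 (Onyx), 37 (Hale), 31 (Alder)
Winners (3 units): Helix, Ember, Onyx.
Total revenue = 93 + 81 + 53 = $227.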